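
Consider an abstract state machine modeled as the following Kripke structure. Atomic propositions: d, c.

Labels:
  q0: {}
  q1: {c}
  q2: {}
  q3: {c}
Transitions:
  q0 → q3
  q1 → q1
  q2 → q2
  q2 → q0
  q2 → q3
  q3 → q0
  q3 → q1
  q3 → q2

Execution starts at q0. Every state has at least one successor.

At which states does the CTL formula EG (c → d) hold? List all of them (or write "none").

States satisfying c → d: {q0, q2}.
States satisfying EG (c → d): {q2}.

{q2}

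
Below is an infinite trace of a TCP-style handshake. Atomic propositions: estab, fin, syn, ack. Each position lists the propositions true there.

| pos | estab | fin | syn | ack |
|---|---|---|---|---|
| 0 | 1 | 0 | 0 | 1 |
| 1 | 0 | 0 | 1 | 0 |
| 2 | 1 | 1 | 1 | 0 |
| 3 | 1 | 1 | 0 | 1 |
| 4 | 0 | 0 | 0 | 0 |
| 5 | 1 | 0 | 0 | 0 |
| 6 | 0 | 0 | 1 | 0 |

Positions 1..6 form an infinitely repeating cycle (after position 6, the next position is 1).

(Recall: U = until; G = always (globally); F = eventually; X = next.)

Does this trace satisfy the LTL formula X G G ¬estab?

The position after 0 is 1; G G ¬estab is false there.

No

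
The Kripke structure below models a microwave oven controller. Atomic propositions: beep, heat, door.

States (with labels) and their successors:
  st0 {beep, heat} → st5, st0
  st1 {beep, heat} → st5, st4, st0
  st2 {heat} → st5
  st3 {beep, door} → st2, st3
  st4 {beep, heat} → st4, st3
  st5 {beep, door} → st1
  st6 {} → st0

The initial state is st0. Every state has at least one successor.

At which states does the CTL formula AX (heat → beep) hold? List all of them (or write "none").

States satisfying heat → beep: {st0, st1, st3, st4, st5, st6}.
States satisfying AX (heat → beep): {st0, st1, st2, st4, st5, st6}.

{st0, st1, st2, st4, st5, st6}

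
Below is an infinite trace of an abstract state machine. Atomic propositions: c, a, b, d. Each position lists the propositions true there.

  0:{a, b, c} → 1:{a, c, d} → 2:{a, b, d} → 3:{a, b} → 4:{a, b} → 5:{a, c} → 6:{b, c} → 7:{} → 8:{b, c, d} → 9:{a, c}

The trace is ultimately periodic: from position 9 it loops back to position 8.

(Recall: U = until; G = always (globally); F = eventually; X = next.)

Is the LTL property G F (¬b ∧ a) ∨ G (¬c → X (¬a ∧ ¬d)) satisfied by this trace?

Holds

F (¬b ∧ a) holds at every position 0..9, and those are all positions ever visited, so G F (¬b ∧ a) holds.
¬c → X (¬a ∧ ¬d) must hold at every position from 0 onward. It fails at position 2, so G (¬c → X (¬a ∧ ¬d)) is false.
Positions where ¬c holds: 2, 3, 4, 7.
Check X (¬a ∧ ¬d) at each: 2→fails, 3→fails, 4→fails, 7→fails.
At position 0: G F (¬b ∧ a) is true; G (¬c → X (¬a ∧ ¬d)) is false; so G F (¬b ∧ a) ∨ G (¬c → X (¬a ∧ ¬d)) is true.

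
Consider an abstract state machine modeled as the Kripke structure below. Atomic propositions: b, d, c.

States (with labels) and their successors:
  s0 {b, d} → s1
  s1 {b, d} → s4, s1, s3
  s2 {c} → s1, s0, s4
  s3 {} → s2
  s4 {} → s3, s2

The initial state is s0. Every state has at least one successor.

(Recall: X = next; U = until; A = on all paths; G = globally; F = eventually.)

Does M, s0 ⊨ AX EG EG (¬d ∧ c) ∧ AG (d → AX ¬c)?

Violated

States satisfying EG EG (¬d ∧ c): ∅.
States satisfying AX EG EG (¬d ∧ c): ∅.
States satisfying d → AX ¬c: {s0, s1, s2, s3, s4}.
States satisfying AG (d → AX ¬c): {s0, s1, s2, s3, s4}.
States satisfying AX EG EG (¬d ∧ c) ∧ AG (d → AX ¬c): ∅.
s0 ∉ Sat(AX EG EG (¬d ∧ c) ∧ AG (d → AX ¬c)).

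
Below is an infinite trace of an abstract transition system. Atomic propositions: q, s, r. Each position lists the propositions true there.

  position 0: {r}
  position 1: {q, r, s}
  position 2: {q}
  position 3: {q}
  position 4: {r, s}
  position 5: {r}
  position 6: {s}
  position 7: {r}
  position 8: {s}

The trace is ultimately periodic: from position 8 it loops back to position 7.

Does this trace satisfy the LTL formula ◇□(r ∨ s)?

□(r ∨ s) holds at position 4, which is reachable from 0, so ◇□(r ∨ s) holds.

Yes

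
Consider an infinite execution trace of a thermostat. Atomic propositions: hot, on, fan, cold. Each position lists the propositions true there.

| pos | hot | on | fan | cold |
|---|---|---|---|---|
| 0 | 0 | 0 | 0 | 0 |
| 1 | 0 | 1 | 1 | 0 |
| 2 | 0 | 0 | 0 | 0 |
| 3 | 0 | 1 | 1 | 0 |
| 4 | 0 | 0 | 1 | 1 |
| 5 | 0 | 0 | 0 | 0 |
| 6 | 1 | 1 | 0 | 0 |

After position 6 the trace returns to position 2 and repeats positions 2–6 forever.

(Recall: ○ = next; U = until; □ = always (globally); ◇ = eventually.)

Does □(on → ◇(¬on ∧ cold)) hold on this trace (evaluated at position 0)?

Holds

on → ◇(¬on ∧ cold) holds at every position 0..6, and those are all positions ever visited, so □(on → ◇(¬on ∧ cold)) holds.
Positions where on holds: 1, 3, 6.
Check ◇(¬on ∧ cold) at each: 1→ok, 3→ok, 6→ok.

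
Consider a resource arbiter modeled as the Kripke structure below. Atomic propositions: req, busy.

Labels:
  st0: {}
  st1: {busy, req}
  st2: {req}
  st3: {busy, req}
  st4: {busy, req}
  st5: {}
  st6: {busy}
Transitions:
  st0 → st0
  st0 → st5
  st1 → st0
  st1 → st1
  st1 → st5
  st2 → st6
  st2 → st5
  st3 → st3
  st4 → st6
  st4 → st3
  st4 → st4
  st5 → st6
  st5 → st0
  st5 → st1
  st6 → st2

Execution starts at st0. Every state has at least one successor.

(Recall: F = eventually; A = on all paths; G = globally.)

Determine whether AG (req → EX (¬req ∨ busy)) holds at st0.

States satisfying req → EX (¬req ∨ busy): {st0, st1, st2, st3, st4, st5, st6}.
States satisfying AG (req → EX (¬req ∨ busy)): {st0, st1, st2, st3, st4, st5, st6}.
Every state reachable from st0 satisfies req → EX (¬req ∨ busy).
st0 ∈ Sat(AG (req → EX (¬req ∨ busy))).

Holds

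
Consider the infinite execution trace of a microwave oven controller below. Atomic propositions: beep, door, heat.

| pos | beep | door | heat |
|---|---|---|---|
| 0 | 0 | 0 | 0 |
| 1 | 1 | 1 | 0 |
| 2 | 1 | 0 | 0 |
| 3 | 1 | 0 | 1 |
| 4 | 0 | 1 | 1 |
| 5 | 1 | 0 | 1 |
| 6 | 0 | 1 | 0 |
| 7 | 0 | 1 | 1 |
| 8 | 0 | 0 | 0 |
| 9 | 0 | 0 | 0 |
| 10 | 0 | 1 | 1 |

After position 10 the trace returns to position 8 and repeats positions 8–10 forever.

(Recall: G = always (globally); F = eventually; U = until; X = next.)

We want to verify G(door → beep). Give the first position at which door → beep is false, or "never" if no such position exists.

Check door → beep at each position in order: 0 ✓, 1 ✓, 2 ✓, 3 ✓.
At position 4 the labels are {door, heat}, so door → beep is false there. This is the first violation.

4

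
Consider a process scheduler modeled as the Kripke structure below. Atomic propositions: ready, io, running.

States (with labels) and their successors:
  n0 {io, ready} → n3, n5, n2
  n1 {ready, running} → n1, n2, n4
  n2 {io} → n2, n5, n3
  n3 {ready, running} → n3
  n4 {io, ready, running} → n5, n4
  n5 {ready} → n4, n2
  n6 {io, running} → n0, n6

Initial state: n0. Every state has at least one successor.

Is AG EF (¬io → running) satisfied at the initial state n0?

Satisfied

States satisfying EF (¬io → running): {n0, n1, n2, n3, n4, n5, n6}.
States satisfying AG EF (¬io → running): {n0, n1, n2, n3, n4, n5, n6}.
Every state reachable from n0 satisfies EF (¬io → running).
n0 ∈ Sat(AG EF (¬io → running)).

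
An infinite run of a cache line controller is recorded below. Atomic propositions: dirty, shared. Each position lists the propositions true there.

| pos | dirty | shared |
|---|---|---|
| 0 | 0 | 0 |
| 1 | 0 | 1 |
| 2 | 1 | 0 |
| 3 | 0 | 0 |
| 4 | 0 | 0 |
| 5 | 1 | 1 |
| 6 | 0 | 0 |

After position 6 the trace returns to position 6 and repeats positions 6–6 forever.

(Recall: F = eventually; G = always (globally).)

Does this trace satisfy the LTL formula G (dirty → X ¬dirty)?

Yes

dirty → X ¬dirty holds at every position 0..6, and those are all positions ever visited, so G (dirty → X ¬dirty) holds.
Positions where dirty holds: 2, 5.
Check X ¬dirty at each: 2→ok, 5→ok.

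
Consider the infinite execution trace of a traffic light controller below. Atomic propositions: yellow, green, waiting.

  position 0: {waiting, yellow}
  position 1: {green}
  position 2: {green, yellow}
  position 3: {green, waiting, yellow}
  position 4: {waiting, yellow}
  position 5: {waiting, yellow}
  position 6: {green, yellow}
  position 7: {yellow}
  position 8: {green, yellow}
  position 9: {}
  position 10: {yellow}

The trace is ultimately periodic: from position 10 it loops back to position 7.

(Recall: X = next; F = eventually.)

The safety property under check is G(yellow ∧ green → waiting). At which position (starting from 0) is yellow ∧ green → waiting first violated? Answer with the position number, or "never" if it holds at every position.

2

Check yellow ∧ green → waiting at each position in order: 0 ✓, 1 ✓.
At position 2 the labels are {green, yellow}, so yellow ∧ green → waiting is false there. This is the first violation.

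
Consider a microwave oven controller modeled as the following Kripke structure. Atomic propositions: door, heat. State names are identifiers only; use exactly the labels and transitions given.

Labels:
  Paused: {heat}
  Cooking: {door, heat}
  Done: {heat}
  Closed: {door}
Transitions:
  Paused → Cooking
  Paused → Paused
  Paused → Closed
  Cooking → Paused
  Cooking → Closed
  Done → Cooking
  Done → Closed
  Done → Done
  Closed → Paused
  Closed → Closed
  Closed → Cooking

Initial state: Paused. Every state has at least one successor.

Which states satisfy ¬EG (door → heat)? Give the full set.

{Closed}

States satisfying door → heat: {Paused, Cooking, Done}.
States satisfying EG (door → heat): {Paused, Cooking, Done}.
States satisfying ¬EG (door → heat): {Closed}.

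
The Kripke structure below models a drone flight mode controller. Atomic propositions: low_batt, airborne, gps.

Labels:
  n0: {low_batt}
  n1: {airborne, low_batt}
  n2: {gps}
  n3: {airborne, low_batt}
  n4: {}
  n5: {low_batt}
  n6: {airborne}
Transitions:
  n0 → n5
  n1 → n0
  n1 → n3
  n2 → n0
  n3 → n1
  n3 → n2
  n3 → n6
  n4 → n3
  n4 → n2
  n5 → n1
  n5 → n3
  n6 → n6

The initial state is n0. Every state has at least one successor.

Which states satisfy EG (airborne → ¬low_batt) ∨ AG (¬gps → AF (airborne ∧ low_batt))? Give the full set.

{n6}

States satisfying airborne → ¬low_batt: {n0, n2, n4, n5, n6}.
States satisfying EG (airborne → ¬low_batt): {n6}.
States satisfying ¬gps → AF (airborne ∧ low_batt): {n0, n1, n2, n3, n4, n5}.
States satisfying AG (¬gps → AF (airborne ∧ low_batt)): ∅.
States satisfying EG (airborne → ¬low_batt) ∨ AG (¬gps → AF (airborne ∧ low_batt)): {n6}.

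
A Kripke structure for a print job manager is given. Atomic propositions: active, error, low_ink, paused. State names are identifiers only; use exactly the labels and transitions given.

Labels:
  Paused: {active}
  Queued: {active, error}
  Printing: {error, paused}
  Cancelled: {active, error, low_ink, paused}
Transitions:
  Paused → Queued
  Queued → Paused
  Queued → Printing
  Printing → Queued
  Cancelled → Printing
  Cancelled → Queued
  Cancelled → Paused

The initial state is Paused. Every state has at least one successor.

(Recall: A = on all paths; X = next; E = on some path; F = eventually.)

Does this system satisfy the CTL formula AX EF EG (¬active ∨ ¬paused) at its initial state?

Yes

States satisfying EF EG (¬active ∨ ¬paused): {Paused, Queued, Printing, Cancelled}.
States satisfying AX EF EG (¬active ∨ ¬paused): {Paused, Queued, Printing, Cancelled}.
Paused ∈ Sat(AX EF EG (¬active ∨ ¬paused)).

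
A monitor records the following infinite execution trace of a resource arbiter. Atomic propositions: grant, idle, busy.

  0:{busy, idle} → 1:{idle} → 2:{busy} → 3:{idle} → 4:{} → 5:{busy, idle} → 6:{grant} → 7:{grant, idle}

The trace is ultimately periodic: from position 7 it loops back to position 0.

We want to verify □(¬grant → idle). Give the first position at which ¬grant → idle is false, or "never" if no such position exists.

2

Check ¬grant → idle at each position in order: 0 ✓, 1 ✓.
At position 2 the labels are {busy}, so ¬grant → idle is false there. This is the first violation.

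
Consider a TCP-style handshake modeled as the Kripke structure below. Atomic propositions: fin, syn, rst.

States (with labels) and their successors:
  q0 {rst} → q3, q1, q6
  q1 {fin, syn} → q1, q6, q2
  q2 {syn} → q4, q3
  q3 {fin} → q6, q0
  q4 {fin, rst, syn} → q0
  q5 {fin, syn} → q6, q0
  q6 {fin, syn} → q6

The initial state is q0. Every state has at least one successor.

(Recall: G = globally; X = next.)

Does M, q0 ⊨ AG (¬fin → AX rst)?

No

States satisfying ¬fin → AX rst: {q1, q3, q4, q5, q6}.
States satisfying AG (¬fin → AX rst): {q6}.
q0 is reachable from q0 and violates ¬fin → AX rst, so AG fails at q0.
q0 ∉ Sat(AG (¬fin → AX rst)).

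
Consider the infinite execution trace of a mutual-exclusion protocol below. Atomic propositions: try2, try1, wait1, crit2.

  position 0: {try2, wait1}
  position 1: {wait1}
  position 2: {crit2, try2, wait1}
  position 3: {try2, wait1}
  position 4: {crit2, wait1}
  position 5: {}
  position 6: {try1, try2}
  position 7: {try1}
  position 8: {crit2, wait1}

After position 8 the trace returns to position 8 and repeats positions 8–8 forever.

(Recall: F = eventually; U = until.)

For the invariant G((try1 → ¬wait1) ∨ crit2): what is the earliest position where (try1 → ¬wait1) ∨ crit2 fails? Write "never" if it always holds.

never

(try1 → ¬wait1) ∨ crit2 holds at every position 0..8, and those are all the positions the trace ever visits, so the invariant G((try1 → ¬wait1) ∨ crit2) is never violated.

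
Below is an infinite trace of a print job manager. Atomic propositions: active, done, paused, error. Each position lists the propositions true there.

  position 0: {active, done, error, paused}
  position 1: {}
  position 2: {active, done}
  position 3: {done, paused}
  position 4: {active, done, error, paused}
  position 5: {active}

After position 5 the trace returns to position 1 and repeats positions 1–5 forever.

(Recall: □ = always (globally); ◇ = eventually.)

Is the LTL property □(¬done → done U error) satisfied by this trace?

¬done → done U error must hold at every position from 0 onward. It fails at position 1, so □(¬done → done U error) is false.
Positions where ¬done holds: 1, 5.
Check done U error at each: 1→fails, 5→fails.

Does not hold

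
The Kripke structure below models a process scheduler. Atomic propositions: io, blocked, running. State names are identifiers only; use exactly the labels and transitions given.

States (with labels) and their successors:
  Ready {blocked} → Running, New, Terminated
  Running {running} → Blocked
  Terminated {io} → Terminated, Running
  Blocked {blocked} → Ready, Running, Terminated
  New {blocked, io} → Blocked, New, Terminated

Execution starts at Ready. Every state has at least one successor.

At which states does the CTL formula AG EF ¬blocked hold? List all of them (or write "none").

States satisfying EF ¬blocked: {Ready, Running, Terminated, Blocked, New}.
States satisfying AG EF ¬blocked: {Ready, Running, Terminated, Blocked, New}.

{Ready, Running, Terminated, Blocked, New}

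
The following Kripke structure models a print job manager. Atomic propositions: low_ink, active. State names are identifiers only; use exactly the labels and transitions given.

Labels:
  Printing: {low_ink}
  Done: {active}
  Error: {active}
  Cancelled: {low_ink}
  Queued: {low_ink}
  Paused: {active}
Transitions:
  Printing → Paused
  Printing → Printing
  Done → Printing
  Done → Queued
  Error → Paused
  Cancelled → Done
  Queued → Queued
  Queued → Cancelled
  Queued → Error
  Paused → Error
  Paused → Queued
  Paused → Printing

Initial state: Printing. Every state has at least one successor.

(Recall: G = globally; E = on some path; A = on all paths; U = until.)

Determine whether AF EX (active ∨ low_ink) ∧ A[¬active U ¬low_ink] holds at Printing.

No

States satisfying EX (active ∨ low_ink): {Printing, Done, Error, Cancelled, Queued, Paused}.
States satisfying AF EX (active ∨ low_ink): {Printing, Done, Error, Cancelled, Queued, Paused}.
States satisfying ¬active: {Printing, Cancelled, Queued}.
States satisfying ¬low_ink: {Done, Error, Paused}.
States satisfying A[¬active U ¬low_ink]: {Done, Error, Cancelled, Paused}.
States satisfying AF EX (active ∨ low_ink) ∧ A[¬active U ¬low_ink]: {Done, Error, Cancelled, Paused}.
Printing ∉ Sat(AF EX (active ∨ low_ink) ∧ A[¬active U ¬low_ink]).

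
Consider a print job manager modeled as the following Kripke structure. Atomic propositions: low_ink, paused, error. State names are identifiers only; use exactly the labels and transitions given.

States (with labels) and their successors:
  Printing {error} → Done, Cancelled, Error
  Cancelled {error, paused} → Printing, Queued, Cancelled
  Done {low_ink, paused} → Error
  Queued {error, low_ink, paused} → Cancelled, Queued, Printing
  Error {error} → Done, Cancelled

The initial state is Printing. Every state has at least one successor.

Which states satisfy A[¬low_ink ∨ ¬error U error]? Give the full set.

{Printing, Cancelled, Done, Queued, Error}

States satisfying ¬low_ink ∨ ¬error: {Printing, Cancelled, Done, Error}.
States satisfying error: {Printing, Cancelled, Queued, Error}.
States satisfying A[¬low_ink ∨ ¬error U error]: {Printing, Cancelled, Done, Queued, Error}.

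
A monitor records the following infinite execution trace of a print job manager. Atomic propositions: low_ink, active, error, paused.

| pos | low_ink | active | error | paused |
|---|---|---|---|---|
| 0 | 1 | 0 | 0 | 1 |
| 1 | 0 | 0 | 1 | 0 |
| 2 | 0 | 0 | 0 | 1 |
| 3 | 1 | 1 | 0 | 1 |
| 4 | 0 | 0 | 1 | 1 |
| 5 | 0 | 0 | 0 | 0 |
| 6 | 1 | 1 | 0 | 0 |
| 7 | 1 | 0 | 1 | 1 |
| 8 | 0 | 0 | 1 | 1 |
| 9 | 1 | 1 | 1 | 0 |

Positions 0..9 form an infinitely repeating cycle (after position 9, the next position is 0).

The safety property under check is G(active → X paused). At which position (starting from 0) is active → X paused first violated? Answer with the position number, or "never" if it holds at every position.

active → X paused holds at every position 0..9, and those are all the positions the trace ever visits, so the invariant G(active → X paused) is never violated.

never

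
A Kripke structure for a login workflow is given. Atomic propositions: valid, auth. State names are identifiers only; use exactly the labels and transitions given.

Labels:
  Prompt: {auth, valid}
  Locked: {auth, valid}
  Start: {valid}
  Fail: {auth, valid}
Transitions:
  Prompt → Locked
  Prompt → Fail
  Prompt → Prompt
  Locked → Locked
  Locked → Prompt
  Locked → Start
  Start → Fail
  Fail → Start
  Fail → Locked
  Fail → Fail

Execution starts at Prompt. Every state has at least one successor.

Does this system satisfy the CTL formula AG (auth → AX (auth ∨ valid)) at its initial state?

States satisfying auth → AX (auth ∨ valid): {Prompt, Locked, Start, Fail}.
States satisfying AG (auth → AX (auth ∨ valid)): {Prompt, Locked, Start, Fail}.
Every state reachable from Prompt satisfies auth → AX (auth ∨ valid).
Prompt ∈ Sat(AG (auth → AX (auth ∨ valid))).

Yes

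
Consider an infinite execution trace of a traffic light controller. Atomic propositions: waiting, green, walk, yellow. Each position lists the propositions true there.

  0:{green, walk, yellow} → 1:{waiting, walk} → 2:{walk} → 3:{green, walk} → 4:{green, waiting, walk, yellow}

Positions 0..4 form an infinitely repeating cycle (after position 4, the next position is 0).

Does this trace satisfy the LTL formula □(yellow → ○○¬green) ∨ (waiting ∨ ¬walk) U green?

Holds

yellow → ○○¬green holds at every position 0..4, and those are all positions ever visited, so □(yellow → ○○¬green) holds.
Positions where yellow holds: 0, 4.
Check ○○¬green at each: 0→ok, 4→ok.
Walking from position 0: green first holds at position 0, and waiting ∨ ¬walk holds at every earlier position along the way, so (waiting ∨ ¬walk) U green holds.
At position 0: □(yellow → ○○¬green) is true; (waiting ∨ ¬walk) U green is true; so □(yellow → ○○¬green) ∨ (waiting ∨ ¬walk) U green is true.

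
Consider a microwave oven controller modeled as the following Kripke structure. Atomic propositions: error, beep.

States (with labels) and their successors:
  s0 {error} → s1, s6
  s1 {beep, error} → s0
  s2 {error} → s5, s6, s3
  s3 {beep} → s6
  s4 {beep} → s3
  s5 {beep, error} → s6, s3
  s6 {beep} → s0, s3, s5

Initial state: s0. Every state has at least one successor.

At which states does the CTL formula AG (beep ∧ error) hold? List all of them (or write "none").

States satisfying beep ∧ error: {s1, s5}.
States satisfying AG (beep ∧ error): ∅.

none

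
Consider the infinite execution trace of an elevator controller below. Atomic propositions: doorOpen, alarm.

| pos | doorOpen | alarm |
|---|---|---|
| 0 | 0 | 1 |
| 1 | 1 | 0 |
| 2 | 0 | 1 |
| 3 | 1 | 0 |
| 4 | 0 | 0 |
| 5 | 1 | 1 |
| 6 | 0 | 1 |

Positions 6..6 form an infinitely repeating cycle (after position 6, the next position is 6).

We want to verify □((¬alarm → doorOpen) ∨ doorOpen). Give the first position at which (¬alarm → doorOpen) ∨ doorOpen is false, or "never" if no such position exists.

4

Check (¬alarm → doorOpen) ∨ doorOpen at each position in order: 0 ✓, 1 ✓, 2 ✓, 3 ✓.
At position 4 the labels are {}, so (¬alarm → doorOpen) ∨ doorOpen is false there. This is the first violation.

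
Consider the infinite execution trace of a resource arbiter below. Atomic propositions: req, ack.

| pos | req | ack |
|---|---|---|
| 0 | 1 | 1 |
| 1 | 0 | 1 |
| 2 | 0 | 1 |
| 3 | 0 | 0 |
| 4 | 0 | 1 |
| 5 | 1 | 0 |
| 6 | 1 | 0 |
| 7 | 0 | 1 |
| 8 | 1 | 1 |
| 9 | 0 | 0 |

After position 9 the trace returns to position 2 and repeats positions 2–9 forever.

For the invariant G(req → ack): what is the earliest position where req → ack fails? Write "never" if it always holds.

Check req → ack at each position in order: 0 ✓, 1 ✓, 2 ✓, 3 ✓, 4 ✓.
At position 5 the labels are {req}, so req → ack is false there. This is the first violation.

5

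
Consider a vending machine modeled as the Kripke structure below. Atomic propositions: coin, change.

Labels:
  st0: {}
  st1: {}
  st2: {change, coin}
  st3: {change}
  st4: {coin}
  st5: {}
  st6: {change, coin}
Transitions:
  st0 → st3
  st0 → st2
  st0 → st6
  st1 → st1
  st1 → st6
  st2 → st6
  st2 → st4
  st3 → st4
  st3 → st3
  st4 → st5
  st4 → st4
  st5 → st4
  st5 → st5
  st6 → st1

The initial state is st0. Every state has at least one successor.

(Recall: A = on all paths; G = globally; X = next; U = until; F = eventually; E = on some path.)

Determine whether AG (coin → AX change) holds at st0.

States satisfying coin → AX change: {st0, st1, st3, st5}.
States satisfying AG (coin → AX change): ∅.
st2 is reachable from st0 and violates coin → AX change, so AG fails at st0.
st0 ∉ Sat(AG (coin → AX change)).

No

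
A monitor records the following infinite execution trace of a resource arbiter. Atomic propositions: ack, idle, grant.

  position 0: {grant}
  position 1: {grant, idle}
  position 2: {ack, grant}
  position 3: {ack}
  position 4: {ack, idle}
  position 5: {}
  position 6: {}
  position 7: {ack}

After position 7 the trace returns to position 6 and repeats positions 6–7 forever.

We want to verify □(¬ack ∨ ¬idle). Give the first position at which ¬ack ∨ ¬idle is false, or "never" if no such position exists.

4

Check ¬ack ∨ ¬idle at each position in order: 0 ✓, 1 ✓, 2 ✓, 3 ✓.
At position 4 the labels are {ack, idle}, so ¬ack ∨ ¬idle is false there. This is the first violation.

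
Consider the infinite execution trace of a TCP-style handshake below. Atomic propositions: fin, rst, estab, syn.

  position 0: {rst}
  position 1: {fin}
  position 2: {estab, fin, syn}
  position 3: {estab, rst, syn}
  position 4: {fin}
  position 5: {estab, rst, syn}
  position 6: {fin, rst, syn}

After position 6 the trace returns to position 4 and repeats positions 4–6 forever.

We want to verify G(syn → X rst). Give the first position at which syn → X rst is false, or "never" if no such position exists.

Check syn → X rst at each position in order: 0 ✓, 1 ✓, 2 ✓.
At position 3 the labels are {estab, rst, syn} and the next position 4 has {fin}, so syn → X rst is false there. This is the first violation.

3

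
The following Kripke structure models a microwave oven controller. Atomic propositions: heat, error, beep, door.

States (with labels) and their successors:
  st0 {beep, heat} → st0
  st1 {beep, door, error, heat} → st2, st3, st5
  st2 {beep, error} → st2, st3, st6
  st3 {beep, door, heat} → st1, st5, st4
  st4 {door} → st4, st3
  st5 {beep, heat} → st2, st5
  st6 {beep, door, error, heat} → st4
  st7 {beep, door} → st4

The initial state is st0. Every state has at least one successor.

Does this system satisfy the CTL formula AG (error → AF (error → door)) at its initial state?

Holds

States satisfying error → AF (error → door): {st0, st1, st3, st4, st5, st6, st7}.
States satisfying AG (error → AF (error → door)): {st0}.
Every state reachable from st0 satisfies error → AF (error → door).
st0 ∈ Sat(AG (error → AF (error → door))).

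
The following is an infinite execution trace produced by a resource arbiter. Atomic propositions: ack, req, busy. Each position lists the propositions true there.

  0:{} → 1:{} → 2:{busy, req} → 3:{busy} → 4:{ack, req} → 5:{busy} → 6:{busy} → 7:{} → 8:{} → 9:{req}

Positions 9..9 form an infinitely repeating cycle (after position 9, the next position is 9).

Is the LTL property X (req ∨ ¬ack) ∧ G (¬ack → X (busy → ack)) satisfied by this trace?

No

The position after 0 is 1; req ∨ ¬ack is true there.
¬ack → X (busy → ack) must hold at every position from 0 onward. It fails at position 1, so G (¬ack → X (busy → ack)) is false.
Positions where ¬ack holds: 0, 1, 2, 3, 5, 6, 7, 8, 9.
Check X (busy → ack) at each: 0→ok, 1→fails, 2→fails, 3→ok, 5→fails, 6→ok, 7→ok, 8→ok, 9→ok.
At position 0: X (req ∨ ¬ack) is true; G (¬ack → X (busy → ack)) is false; so X (req ∨ ¬ack) ∧ G (¬ack → X (busy → ack)) is false.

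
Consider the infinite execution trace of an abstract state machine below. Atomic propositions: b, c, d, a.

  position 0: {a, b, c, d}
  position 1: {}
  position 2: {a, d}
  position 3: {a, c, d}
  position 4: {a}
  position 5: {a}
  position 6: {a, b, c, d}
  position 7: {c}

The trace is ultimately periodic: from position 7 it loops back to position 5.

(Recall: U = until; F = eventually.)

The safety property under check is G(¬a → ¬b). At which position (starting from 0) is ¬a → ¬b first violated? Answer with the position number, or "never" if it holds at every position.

never

¬a → ¬b holds at every position 0..7, and those are all the positions the trace ever visits, so the invariant G(¬a → ¬b) is never violated.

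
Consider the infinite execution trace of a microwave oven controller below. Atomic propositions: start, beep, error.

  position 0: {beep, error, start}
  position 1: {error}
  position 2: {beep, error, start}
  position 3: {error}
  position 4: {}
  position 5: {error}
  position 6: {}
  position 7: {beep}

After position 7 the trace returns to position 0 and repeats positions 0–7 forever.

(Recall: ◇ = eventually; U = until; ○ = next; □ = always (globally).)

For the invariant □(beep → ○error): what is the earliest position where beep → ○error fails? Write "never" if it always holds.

beep → ○error holds at every position 0..7, and those are all the positions the trace ever visits, so the invariant □(beep → ○error) is never violated.

never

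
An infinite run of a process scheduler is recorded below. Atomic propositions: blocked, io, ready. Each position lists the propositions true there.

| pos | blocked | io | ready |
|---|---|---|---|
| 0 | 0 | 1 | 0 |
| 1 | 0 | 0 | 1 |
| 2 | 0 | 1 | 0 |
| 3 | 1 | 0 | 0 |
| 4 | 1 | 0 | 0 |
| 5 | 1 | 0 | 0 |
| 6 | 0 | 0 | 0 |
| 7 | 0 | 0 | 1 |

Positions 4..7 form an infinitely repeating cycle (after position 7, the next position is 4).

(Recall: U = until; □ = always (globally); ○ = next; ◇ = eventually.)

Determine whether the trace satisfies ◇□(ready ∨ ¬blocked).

□(ready ∨ ¬blocked) is false at every position 0..7, so it never becomes true and ◇□(ready ∨ ¬blocked) fails.

Does not hold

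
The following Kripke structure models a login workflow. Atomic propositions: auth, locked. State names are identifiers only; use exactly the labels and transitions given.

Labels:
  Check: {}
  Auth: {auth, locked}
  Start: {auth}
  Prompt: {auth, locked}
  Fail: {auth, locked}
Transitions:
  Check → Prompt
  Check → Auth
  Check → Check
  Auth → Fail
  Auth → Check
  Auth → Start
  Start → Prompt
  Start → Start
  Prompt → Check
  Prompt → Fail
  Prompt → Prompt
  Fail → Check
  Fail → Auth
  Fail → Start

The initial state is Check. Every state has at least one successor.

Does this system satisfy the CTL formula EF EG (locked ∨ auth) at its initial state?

States satisfying EG (locked ∨ auth): {Auth, Start, Prompt, Fail}.
States satisfying EF EG (locked ∨ auth): {Check, Auth, Start, Prompt, Fail}.
Some path from Check reaches a state where EG (locked ∨ auth) holds.
Check ∈ Sat(EF EG (locked ∨ auth)).

Yes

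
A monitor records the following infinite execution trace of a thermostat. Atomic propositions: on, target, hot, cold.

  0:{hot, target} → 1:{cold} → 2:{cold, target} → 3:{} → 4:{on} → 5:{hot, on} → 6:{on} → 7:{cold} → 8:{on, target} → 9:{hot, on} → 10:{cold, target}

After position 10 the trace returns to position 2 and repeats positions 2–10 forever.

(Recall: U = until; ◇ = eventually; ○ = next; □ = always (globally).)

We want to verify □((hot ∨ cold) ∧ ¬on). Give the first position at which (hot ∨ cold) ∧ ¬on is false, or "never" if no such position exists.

Check (hot ∨ cold) ∧ ¬on at each position in order: 0 ✓, 1 ✓, 2 ✓.
At position 3 the labels are {}, so (hot ∨ cold) ∧ ¬on is false there. This is the first violation.

3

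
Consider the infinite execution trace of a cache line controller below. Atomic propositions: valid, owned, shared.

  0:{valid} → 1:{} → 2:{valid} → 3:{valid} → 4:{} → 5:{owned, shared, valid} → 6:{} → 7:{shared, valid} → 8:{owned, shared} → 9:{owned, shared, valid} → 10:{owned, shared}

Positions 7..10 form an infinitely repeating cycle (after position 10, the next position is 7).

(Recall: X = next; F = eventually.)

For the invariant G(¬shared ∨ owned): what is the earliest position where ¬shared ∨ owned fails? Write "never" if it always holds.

Check ¬shared ∨ owned at each position in order: 0 ✓, 1 ✓, 2 ✓, 3 ✓, 4 ✓, 5 ✓, 6 ✓.
At position 7 the labels are {shared, valid}, so ¬shared ∨ owned is false there. This is the first violation.

7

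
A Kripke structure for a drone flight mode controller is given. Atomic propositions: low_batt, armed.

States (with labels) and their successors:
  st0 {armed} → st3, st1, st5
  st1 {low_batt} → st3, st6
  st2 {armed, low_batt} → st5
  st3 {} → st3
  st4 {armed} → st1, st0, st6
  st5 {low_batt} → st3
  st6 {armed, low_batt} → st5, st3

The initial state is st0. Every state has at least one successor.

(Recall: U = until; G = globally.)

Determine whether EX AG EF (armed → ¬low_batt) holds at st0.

States satisfying AG EF (armed → ¬low_batt): {st0, st1, st2, st3, st4, st5, st6}.
States satisfying EX AG EF (armed → ¬low_batt): {st0, st1, st2, st3, st4, st5, st6}.
st0 ∈ Sat(EX AG EF (armed → ¬low_batt)).

Yes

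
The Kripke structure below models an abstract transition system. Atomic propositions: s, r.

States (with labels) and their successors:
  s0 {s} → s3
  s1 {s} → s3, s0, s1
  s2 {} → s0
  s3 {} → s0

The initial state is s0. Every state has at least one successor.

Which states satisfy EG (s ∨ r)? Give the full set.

{s1}

States satisfying s ∨ r: {s0, s1}.
States satisfying EG (s ∨ r): {s1}.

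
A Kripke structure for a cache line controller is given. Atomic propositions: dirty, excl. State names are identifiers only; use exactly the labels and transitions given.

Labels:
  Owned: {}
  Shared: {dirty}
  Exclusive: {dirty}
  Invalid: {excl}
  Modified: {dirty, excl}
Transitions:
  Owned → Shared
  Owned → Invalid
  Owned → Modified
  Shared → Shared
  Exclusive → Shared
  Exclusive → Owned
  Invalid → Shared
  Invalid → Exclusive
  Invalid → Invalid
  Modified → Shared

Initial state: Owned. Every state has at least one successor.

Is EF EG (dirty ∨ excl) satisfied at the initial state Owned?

Holds

States satisfying EG (dirty ∨ excl): {Shared, Exclusive, Invalid, Modified}.
States satisfying EF EG (dirty ∨ excl): {Owned, Shared, Exclusive, Invalid, Modified}.
Some path from Owned reaches a state where EG (dirty ∨ excl) holds.
Owned ∈ Sat(EF EG (dirty ∨ excl)).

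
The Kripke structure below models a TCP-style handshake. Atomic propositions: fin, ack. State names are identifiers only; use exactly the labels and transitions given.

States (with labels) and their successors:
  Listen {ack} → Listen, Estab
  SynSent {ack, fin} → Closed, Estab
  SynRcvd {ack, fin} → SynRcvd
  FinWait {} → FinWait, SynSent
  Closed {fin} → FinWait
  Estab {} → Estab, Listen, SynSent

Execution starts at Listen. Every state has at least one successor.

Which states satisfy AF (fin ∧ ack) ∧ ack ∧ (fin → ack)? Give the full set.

States satisfying fin ∧ ack: {SynSent, SynRcvd}.
States satisfying AF (fin ∧ ack): {SynSent, SynRcvd}.
States satisfying fin → ack: {Listen, SynSent, SynRcvd, FinWait, Estab}.
States satisfying ack ∧ (fin → ack): {Listen, SynSent, SynRcvd}.
States satisfying AF (fin ∧ ack) ∧ ack ∧ (fin → ack): {SynSent, SynRcvd}.

{SynSent, SynRcvd}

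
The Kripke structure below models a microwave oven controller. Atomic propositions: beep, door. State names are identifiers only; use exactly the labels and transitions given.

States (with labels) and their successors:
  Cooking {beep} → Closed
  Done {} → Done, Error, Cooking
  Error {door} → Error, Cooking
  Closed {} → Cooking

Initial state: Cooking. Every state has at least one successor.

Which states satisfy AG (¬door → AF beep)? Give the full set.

{Cooking, Error, Closed}

States satisfying ¬door → AF beep: {Cooking, Error, Closed}.
States satisfying AG (¬door → AF beep): {Cooking, Error, Closed}.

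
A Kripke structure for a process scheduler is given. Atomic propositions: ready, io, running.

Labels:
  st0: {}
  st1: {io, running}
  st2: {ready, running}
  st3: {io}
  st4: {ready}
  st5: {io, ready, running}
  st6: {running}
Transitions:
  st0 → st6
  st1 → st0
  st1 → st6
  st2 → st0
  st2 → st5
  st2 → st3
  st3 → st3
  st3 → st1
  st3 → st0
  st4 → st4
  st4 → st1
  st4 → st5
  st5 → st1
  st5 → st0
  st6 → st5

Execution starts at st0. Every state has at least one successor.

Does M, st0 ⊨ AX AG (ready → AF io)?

Satisfied

States satisfying AG (ready → AF io): {st0, st1, st2, st3, st5, st6}.
States satisfying AX AG (ready → AF io): {st0, st1, st2, st3, st5, st6}.
st0 ∈ Sat(AX AG (ready → AF io)).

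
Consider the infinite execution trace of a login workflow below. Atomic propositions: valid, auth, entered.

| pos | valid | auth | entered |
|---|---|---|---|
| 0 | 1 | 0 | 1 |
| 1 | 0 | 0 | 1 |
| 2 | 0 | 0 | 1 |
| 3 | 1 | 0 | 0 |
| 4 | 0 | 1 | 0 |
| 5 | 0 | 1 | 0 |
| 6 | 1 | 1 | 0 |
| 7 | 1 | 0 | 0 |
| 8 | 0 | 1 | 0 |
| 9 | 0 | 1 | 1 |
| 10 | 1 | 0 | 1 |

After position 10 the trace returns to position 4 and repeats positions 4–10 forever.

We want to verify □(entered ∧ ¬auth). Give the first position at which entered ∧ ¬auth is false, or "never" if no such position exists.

3

Check entered ∧ ¬auth at each position in order: 0 ✓, 1 ✓, 2 ✓.
At position 3 the labels are {valid}, so entered ∧ ¬auth is false there. This is the first violation.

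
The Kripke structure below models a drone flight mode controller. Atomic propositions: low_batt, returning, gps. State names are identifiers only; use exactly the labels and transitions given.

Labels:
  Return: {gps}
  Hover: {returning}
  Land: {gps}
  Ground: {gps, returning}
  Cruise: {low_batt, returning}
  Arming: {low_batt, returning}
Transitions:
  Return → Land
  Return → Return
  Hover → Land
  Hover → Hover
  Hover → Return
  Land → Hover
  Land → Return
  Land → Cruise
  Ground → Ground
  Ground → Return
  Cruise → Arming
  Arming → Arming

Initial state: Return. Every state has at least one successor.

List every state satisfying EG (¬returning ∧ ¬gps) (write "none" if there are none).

States satisfying ¬returning ∧ ¬gps: ∅.
States satisfying EG (¬returning ∧ ¬gps): ∅.

none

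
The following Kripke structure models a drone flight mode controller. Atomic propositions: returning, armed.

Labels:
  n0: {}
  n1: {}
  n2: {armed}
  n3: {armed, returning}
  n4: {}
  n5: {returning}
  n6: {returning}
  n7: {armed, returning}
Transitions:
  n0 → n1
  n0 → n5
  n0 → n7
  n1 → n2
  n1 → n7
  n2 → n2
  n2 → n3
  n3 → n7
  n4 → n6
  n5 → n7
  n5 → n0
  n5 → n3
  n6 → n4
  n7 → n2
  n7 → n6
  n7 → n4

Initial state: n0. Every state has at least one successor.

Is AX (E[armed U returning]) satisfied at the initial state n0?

No

States satisfying E[armed U returning]: {n2, n3, n5, n6, n7}.
States satisfying AX (E[armed U returning]): {n1, n2, n3, n4}.
n0 ∉ Sat(AX (E[armed U returning])).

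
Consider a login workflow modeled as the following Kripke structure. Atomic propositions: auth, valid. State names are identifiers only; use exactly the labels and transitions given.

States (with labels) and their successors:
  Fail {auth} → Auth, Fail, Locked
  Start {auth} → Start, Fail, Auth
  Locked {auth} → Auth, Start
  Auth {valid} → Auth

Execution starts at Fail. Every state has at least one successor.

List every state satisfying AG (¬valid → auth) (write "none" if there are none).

{Fail, Start, Locked, Auth}

States satisfying ¬valid → auth: {Fail, Start, Locked, Auth}.
States satisfying AG (¬valid → auth): {Fail, Start, Locked, Auth}.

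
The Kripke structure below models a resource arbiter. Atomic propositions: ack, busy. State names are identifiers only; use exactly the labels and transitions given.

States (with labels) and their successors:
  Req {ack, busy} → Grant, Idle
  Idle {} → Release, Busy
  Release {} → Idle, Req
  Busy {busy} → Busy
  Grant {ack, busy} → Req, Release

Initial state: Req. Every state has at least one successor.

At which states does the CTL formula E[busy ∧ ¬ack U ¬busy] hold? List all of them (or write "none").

{Idle, Release}

States satisfying busy ∧ ¬ack: {Busy}.
States satisfying ¬busy: {Idle, Release}.
States satisfying E[busy ∧ ¬ack U ¬busy]: {Idle, Release}.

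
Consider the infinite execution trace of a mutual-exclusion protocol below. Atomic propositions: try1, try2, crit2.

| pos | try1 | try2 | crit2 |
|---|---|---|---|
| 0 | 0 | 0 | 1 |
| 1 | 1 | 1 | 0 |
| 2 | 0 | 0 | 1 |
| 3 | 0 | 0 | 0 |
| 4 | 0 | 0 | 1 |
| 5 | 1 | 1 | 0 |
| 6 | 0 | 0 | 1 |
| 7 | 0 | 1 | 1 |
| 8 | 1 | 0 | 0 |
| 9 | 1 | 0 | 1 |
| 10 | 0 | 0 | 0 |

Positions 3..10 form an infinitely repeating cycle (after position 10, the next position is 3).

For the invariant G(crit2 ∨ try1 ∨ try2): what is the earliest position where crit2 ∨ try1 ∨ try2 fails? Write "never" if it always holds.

Check crit2 ∨ try1 ∨ try2 at each position in order: 0 ✓, 1 ✓, 2 ✓.
At position 3 the labels are {}, so crit2 ∨ try1 ∨ try2 is false there. This is the first violation.

3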